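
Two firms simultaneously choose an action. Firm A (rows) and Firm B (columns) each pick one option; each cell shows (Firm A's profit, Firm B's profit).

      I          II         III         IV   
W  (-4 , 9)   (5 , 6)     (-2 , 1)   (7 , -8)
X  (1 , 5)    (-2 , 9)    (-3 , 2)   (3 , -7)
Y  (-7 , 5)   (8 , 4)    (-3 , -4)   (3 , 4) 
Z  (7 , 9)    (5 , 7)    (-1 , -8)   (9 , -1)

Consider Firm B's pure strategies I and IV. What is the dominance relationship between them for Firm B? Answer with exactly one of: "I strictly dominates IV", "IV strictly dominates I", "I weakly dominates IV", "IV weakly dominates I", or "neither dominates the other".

Compare I to IV across each choice by Firm A: W: 9>-8, X: 5>-7, Y: 5>4, Z: 9>-1.
I gives a strictly higher payoff against each choice by Firm A, so I strictly dominates IV.

I strictly dominates IV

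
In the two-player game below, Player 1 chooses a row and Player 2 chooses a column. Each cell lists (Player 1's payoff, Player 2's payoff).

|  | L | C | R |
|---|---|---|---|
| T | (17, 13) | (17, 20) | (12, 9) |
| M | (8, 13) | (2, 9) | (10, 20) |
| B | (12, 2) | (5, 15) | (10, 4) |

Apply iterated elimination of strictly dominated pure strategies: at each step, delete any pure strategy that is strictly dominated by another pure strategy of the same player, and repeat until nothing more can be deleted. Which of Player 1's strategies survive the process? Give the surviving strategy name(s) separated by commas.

T

Player 1's strategy M is strictly dominated by T (L: 17>8, C: 17>2, R: 12>10) and is removed.
Row B is eliminated: T beats it against every remaining column (L: 17>12, C: 17>5, R: 12>10).
Column L is eliminated: C beats it against every remaining row (T: 20>13).
For Player 2, C strictly dominates R on the remaining rows (T: 20>9); eliminate R.
Among the remaining strategies, none is strictly dominated by another pure strategy of the same player, so the elimination stops.
Surviving strategies — Player 1: {T}; Player 2: {C}.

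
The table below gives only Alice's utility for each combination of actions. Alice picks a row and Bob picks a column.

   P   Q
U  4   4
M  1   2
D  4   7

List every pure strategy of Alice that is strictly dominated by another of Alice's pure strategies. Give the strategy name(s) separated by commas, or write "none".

M

U: no other strategy beats it everywhere (M at P (4>1); D at P (4=4)).
M is strictly dominated by U (P: 4>1, Q: 4>2).
Nothing dominates D: U at P (4=4); M at P (4>1).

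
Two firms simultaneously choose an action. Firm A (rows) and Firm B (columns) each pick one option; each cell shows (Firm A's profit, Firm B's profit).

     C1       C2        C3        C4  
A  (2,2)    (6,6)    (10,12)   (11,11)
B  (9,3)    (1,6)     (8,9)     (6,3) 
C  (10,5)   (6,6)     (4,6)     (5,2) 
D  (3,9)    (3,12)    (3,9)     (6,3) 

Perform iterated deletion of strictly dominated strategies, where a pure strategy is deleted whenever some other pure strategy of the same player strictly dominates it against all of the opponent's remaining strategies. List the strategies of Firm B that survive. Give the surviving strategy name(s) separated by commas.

Firm B's strategy C1 is strictly dominated by C2 (A: 6>2, B: 6>3, C: 6>5, D: 12>9) and is removed.
For Firm A, A strictly dominates B on the remaining columns (C2: 6>1, C3: 10>8, C4: 11>6); eliminate B.
For Firm A, A strictly dominates D on the remaining columns (C2: 6>3, C3: 10>3, C4: 11>6); eliminate D.
Firm B's strategy C4 is strictly dominated by C3 (A: 12>11, C: 6>2) and is removed.
Among the remaining strategies, none is strictly dominated by another pure strategy of the same player, so the elimination stops.
Surviving strategies — Firm A: {A, C}; Firm B: {C2, C3}.

C2, C3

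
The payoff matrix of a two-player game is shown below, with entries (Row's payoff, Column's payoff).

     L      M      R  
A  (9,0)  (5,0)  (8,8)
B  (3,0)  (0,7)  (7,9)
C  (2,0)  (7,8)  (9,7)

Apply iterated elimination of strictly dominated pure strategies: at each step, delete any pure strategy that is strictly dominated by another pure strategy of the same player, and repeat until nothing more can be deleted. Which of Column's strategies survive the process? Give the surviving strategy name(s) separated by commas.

M

Row B is eliminated: A beats it against every remaining column (L: 9>3, M: 5>0, R: 8>7).
Column L is eliminated: R beats it against every remaining row (A: 8>0, C: 7>0).
Row's strategy A is strictly dominated by C (M: 7>5, R: 9>8) and is removed.
Column's strategy R is strictly dominated by M (C: 8>7) and is removed.
Among the remaining strategies, none is strictly dominated by another pure strategy of the same player, so the elimination stops.
Surviving strategies — Row: {C}; Column: {M}.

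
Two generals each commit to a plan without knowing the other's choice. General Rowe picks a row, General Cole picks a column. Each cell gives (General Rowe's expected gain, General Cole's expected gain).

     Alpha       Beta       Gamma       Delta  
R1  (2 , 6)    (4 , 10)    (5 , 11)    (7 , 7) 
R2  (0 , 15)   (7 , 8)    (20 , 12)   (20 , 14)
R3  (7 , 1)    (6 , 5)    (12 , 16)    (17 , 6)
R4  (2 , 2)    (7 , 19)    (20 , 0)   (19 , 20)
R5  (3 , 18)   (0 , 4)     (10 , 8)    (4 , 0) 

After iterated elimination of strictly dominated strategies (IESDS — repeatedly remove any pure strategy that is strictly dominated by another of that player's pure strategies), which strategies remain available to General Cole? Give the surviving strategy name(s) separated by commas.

For General Rowe, R3 strictly dominates R1 on the remaining columns (Alpha: 7>2, Beta: 6>4, Gamma: 12>5, Delta: 17>7); eliminate R1.
For General Rowe, R3 strictly dominates R5 on the remaining columns (Alpha: 7>3, Beta: 6>0, Gamma: 12>10, Delta: 17>4); eliminate R5.
For General Cole, Delta strictly dominates Beta on the remaining rows (R2: 14>8, R3: 6>5, R4: 20>19); eliminate Beta.
Among the remaining strategies, none is strictly dominated by another pure strategy of the same player, so the elimination stops.
Surviving strategies — General Rowe: {R2, R3, R4}; General Cole: {Alpha, Gamma, Delta}.

Alpha, Gamma, Delta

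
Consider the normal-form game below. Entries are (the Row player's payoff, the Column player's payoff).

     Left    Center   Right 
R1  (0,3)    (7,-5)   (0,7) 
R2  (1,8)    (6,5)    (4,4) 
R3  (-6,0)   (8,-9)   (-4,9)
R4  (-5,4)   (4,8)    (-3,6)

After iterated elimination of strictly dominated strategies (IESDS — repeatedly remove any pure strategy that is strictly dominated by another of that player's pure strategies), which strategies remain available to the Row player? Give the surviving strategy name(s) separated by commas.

R2

The Row player's strategy R4 is strictly dominated by R1 (Left: 0>-5, Center: 7>4, Right: 0>-3) and is removed.
The Column player's strategy Center is strictly dominated by Left (R1: 3>-5, R2: 8>5, R3: 0>-9) and is removed.
For the Row player, R2 strictly dominates R1 on the remaining columns (Left: 1>0, Right: 4>0); eliminate R1.
Row R3 is eliminated: R2 beats it against every remaining column (Left: 1>-6, Right: 4>-4).
The Column player's strategy Right is strictly dominated by Left (R2: 8>4) and is removed.
Among the remaining strategies, none is strictly dominated by another pure strategy of the same player, so the elimination stops.
Surviving strategies — the Row player: {R2}; the Column player: {Left}.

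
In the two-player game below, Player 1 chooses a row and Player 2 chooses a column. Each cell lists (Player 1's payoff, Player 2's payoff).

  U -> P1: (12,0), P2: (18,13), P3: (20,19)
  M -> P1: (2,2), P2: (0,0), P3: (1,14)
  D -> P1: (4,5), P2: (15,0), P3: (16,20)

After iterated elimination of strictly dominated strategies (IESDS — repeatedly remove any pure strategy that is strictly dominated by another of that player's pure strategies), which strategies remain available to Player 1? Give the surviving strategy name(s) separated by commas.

U

Player 1's strategy M is strictly dominated by U (P1: 12>2, P2: 18>0, P3: 20>1) and is removed.
Row D is eliminated: U beats it against every remaining column (P1: 12>4, P2: 18>15, P3: 20>16).
Column P1 is eliminated: P2 beats it against every remaining row (U: 13>0).
For Player 2, P3 strictly dominates P2 on the remaining rows (U: 19>13); eliminate P2.
Among the remaining strategies, none is strictly dominated by another pure strategy of the same player, so the elimination stops.
Surviving strategies — Player 1: {U}; Player 2: {P3}.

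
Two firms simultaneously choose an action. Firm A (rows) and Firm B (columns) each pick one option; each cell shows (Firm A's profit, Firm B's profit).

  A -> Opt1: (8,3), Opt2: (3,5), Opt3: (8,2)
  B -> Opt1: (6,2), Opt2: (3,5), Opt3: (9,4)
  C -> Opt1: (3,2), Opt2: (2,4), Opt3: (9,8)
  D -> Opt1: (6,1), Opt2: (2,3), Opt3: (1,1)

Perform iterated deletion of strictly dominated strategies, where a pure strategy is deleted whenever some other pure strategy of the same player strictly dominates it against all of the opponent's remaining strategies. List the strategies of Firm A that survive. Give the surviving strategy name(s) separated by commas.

A, B, C

Row D is eliminated: A beats it against every remaining column (Opt1: 8>6, Opt2: 3>2, Opt3: 8>1).
Firm B's strategy Opt1 is strictly dominated by Opt2 (A: 5>3, B: 5>2, C: 4>2) and is removed.
Among the remaining strategies, none is strictly dominated by another pure strategy of the same player, so the elimination stops.
Surviving strategies — Firm A: {A, B, C}; Firm B: {Opt2, Opt3}.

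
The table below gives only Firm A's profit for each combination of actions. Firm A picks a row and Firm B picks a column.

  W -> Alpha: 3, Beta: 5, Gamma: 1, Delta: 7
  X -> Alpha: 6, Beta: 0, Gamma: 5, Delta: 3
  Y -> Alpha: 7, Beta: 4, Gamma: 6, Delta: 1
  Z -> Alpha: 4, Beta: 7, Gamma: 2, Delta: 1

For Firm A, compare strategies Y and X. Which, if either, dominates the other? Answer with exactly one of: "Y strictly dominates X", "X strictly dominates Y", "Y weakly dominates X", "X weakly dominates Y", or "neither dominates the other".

Y's payoffs vs X's, by Firm B's action — Alpha: 7>6, Beta: 4>0, Gamma: 6>5, Delta: 1<3.
Y does better at Alpha, Beta, Gamma but worse at Delta; neither strategy dominates the other.

neither dominates the other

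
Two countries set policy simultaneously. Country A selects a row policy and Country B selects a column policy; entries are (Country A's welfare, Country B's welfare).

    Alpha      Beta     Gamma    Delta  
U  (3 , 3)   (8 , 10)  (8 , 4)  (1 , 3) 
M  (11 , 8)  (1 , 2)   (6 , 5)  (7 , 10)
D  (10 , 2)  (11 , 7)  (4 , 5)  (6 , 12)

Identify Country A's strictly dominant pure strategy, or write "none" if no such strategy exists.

U fails to dominate M at Alpha (3<11).
M fails to dominate U at Beta (1<8).
D fails to dominate U at Gamma (4<8).
No single strategy dominates all the others.

none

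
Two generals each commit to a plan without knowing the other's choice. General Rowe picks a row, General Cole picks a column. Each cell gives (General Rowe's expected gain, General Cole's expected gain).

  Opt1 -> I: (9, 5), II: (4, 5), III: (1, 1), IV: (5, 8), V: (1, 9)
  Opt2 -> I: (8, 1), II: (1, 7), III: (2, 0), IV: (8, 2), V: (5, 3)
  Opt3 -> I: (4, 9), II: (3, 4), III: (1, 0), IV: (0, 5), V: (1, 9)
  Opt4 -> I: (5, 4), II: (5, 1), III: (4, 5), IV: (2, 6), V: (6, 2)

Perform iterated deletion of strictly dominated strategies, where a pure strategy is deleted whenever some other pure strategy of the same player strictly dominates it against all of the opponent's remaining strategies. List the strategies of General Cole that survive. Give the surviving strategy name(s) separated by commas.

For General Rowe, Opt4 strictly dominates Opt3 on the remaining columns (I: 5>4, II: 5>3, III: 4>1, IV: 2>0, V: 6>1); eliminate Opt3.
General Cole's strategy I is strictly dominated by IV (Opt1: 8>5, Opt2: 2>1, Opt4: 6>4) and is removed.
General Cole's strategy III is strictly dominated by IV (Opt1: 8>1, Opt2: 2>0, Opt4: 6>5) and is removed.
Among the remaining strategies, none is strictly dominated by another pure strategy of the same player, so the elimination stops.
Surviving strategies — General Rowe: {Opt1, Opt2, Opt4}; General Cole: {II, IV, V}.

II, IV, V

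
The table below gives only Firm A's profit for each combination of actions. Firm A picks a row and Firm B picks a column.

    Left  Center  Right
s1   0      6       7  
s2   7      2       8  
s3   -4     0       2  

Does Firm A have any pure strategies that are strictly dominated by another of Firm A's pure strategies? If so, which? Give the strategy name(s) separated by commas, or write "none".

s3

s1 is not dominated — it holds its own against s2 at Center (6>2); s3 at Left (0>-4).
s2 is not dominated — it holds its own against s1 at Left (7>0); s3 at Left (7>-4).
s3: dominated, since s1 does at least as well everywhere (Left: 0>-4, Center: 6>0, Right: 7>2).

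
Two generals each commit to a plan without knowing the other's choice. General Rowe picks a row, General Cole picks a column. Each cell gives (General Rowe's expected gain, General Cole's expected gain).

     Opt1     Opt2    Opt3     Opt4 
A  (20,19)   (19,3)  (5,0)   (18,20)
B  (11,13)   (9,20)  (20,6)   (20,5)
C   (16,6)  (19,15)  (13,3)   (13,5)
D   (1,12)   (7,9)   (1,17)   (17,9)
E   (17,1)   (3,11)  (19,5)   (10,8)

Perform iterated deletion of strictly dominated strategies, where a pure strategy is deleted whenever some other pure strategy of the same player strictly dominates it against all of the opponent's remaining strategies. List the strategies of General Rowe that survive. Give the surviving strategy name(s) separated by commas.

Row D is eliminated: A beats it against every remaining column (Opt1: 20>1, Opt2: 19>7, Opt3: 5>1, Opt4: 18>17).
Column Opt3 is eliminated: Opt2 beats it against every remaining row (A: 3>0, B: 20>6, C: 15>3, E: 11>5).
Row E is eliminated: A beats it against every remaining column (Opt1: 20>17, Opt2: 19>3, Opt4: 18>10).
Among the remaining strategies, none is strictly dominated by another pure strategy of the same player, so the elimination stops.
Surviving strategies — General Rowe: {A, B, C}; General Cole: {Opt1, Opt2, Opt4}.

A, B, C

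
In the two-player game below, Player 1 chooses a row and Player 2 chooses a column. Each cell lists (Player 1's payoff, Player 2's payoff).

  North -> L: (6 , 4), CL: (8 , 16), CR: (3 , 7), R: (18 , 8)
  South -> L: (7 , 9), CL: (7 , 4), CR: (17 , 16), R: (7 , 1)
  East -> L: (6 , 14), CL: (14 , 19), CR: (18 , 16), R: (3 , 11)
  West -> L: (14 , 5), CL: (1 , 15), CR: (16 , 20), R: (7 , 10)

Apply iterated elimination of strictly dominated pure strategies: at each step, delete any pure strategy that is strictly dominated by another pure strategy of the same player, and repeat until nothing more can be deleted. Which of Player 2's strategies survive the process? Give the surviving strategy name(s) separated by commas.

CL

Column L is eliminated: CR beats it against every remaining row (North: 7>4, South: 16>9, East: 16>14, West: 20>5).
Column R is eliminated: CL beats it against every remaining row (North: 16>8, South: 4>1, East: 19>11, West: 15>10).
Player 1's strategy North is strictly dominated by East (CL: 14>8, CR: 18>3) and is removed.
For Player 1, East strictly dominates South on the remaining columns (CL: 14>7, CR: 18>17); eliminate South.
Player 1's strategy West is strictly dominated by East (CL: 14>1, CR: 18>16) and is removed.
For Player 2, CL strictly dominates CR on the remaining rows (East: 19>16); eliminate CR.
Among the remaining strategies, none is strictly dominated by another pure strategy of the same player, so the elimination stops.
Surviving strategies — Player 1: {East}; Player 2: {CL}.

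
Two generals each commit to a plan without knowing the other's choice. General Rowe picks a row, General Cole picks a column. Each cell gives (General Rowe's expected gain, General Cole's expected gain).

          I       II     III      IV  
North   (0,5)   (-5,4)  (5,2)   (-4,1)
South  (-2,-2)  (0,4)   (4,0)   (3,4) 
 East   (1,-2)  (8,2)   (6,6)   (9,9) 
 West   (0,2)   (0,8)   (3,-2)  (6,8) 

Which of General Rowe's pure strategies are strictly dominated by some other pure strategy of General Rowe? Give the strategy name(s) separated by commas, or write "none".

North is strictly dominated by East (I: 1>0, II: 8>-5, III: 6>5, IV: 9>-4).
South is strictly dominated by East (I: 1>-2, II: 8>0, III: 6>4, IV: 9>3).
East is not dominated — it holds its own against North at I (1>0); South at I (1>-2); West at I (1>0).
West is strictly dominated by East (I: 1>0, II: 8>0, III: 6>3, IV: 9>6).

North, South, West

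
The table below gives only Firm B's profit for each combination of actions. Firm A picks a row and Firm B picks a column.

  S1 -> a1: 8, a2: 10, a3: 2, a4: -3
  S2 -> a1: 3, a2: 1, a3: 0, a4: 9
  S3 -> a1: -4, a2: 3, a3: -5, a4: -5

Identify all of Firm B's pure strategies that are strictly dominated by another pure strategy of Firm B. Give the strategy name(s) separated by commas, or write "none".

a3

Nothing dominates a1: a2 at S2 (3>1); a3 at S1 (8>2); a4 at S1 (8>-3).
a2 is not dominated — it holds its own against a1 at S1 (10>8); a3 at S1 (10>2); a4 at S1 (10>-3).
a1 strictly dominates a3 — S1: 8>2, S2: 3>0, S3: -4>-5.
a4 is not dominated — it holds its own against a1 at S2 (9>3); a2 at S2 (9>1); a3 at S2 (9>0).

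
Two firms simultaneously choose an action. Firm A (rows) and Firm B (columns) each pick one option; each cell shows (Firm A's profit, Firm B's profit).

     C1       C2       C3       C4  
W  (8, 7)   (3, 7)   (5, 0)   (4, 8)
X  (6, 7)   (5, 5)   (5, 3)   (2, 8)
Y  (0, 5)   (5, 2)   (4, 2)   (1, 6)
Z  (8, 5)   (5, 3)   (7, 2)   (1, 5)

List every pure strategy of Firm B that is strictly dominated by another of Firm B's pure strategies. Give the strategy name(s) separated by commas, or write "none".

C1 is not dominated — it holds its own against C2 at W (7=7); C3 at W (7>0); C4 at Z (5=5).
C2: dominated, since C4 does at least as well everywhere (W: 8>7, X: 8>5, Y: 6>2, Z: 5>3).
C3: dominated, since C1 does at least as well everywhere (W: 7>0, X: 7>3, Y: 5>2, Z: 5>2).
C4: no other strategy beats it everywhere (C1 at W (8>7); C2 at W (8>7); C3 at W (8>0)).

C2, C3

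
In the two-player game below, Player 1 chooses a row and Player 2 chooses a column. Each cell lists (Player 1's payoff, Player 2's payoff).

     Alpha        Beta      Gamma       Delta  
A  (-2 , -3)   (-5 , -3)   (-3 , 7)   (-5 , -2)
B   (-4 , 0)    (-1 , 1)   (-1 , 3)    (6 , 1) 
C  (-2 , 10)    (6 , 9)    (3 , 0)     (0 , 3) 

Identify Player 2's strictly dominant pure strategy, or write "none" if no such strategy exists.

Alpha fails to dominate Beta at A (-3=-3).
Beta fails to dominate Alpha at A (-3=-3).
Gamma fails to dominate Alpha at C (0<10).
Delta fails to dominate Alpha at C (3<10).
No single strategy dominates all the others.

none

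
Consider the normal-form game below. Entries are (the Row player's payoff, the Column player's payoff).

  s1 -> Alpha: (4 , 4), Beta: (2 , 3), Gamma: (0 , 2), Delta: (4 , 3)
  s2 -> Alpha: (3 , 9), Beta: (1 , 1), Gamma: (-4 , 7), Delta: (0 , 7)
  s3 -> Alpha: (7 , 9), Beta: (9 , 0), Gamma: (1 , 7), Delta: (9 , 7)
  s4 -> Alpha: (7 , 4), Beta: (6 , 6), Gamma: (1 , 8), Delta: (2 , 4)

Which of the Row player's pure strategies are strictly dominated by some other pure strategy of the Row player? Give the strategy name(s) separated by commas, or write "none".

s3 strictly dominates s1 — Alpha: 7>4, Beta: 9>2, Gamma: 1>0, Delta: 9>4.
s2: dominated, since s1 does at least as well everywhere (Alpha: 4>3, Beta: 2>1, Gamma: 0>-4, Delta: 4>0).
Nothing dominates s3: s1 at Alpha (7>4); s2 at Alpha (7>3); s4 at Alpha (7=7).
Nothing dominates s4: s1 at Alpha (7>4); s2 at Alpha (7>3); s3 at Alpha (7=7).

s1, s2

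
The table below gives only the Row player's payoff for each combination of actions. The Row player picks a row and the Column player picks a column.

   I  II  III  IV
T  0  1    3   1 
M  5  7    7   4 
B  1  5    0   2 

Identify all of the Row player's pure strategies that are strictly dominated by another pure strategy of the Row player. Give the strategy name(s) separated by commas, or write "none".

T, B

M strictly dominates T — I: 5>0, II: 7>1, III: 7>3, IV: 4>1.
M is not dominated — it holds its own against T at I (5>0); B at I (5>1).
B: dominated, since M does at least as well everywhere (I: 5>1, II: 7>5, III: 7>0, IV: 4>2).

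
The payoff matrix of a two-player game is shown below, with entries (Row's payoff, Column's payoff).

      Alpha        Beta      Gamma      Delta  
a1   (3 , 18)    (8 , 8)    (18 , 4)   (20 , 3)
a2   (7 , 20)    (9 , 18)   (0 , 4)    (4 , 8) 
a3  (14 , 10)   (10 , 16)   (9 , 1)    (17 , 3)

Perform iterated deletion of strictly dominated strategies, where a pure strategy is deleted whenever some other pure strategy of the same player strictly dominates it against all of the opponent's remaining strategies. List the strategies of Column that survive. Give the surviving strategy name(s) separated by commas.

For Row, a3 strictly dominates a2 on the remaining columns (Alpha: 14>7, Beta: 10>9, Gamma: 9>0, Delta: 17>4); eliminate a2.
For Column, Alpha strictly dominates Gamma on the remaining rows (a1: 18>4, a3: 10>1); eliminate Gamma.
For Column, Alpha strictly dominates Delta on the remaining rows (a1: 18>3, a3: 10>3); eliminate Delta.
Row's strategy a1 is strictly dominated by a3 (Alpha: 14>3, Beta: 10>8) and is removed.
Column's strategy Alpha is strictly dominated by Beta (a3: 16>10) and is removed.
Among the remaining strategies, none is strictly dominated by another pure strategy of the same player, so the elimination stops.
Surviving strategies — Row: {a3}; Column: {Beta}.

Beta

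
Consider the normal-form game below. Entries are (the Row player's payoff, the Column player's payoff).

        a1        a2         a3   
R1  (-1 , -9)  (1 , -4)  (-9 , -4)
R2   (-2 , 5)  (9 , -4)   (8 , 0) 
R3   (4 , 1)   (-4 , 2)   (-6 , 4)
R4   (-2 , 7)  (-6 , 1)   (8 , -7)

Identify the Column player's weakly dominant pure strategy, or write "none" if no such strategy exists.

a1 fails to dominate a2 at R1 (-9<-4).
a2 fails to dominate a1 at R2 (-4<5).
a3 fails to dominate a1 at R2 (0<5).
No single strategy dominates all the others.

none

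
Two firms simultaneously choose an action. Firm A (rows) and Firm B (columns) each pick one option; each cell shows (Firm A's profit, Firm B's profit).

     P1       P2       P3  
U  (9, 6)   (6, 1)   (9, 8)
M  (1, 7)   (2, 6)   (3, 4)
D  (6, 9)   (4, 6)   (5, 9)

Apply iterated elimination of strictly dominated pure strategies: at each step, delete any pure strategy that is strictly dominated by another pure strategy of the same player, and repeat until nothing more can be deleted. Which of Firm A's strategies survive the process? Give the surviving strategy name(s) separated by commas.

Row M is eliminated: U beats it against every remaining column (P1: 9>1, P2: 6>2, P3: 9>3).
Row D is eliminated: U beats it against every remaining column (P1: 9>6, P2: 6>4, P3: 9>5).
Firm B's strategy P1 is strictly dominated by P3 (U: 8>6) and is removed.
For Firm B, P3 strictly dominates P2 on the remaining rows (U: 8>1); eliminate P2.
Among the remaining strategies, none is strictly dominated by another pure strategy of the same player, so the elimination stops.
Surviving strategies — Firm A: {U}; Firm B: {P3}.

U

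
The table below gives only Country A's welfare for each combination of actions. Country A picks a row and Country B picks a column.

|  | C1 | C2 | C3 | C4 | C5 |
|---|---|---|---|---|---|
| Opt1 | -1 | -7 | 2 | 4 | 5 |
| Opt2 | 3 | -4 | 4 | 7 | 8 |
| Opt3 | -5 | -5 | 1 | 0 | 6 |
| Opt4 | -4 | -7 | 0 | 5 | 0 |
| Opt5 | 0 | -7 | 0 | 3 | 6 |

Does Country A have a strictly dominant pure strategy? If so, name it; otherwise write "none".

Opt2 vs Opt1: C1: 3>-1, C2: -4>-7, C3: 4>2, C4: 7>4, C5: 8>5.
Opt2 vs Opt3: C1: 3>-5, C2: -4>-5, C3: 4>1, C4: 7>0, C5: 8>6.
Opt2 vs Opt4: C1: 3>-4, C2: -4>-7, C3: 4>0, C4: 7>5, C5: 8>0.
Opt2 vs Opt5: C1: 3>0, C2: -4>-7, C3: 4>0, C4: 7>3, C5: 8>6.
Opt2 strictly beats every other strategy against every opponent action, so it is strictly dominant.

Opt2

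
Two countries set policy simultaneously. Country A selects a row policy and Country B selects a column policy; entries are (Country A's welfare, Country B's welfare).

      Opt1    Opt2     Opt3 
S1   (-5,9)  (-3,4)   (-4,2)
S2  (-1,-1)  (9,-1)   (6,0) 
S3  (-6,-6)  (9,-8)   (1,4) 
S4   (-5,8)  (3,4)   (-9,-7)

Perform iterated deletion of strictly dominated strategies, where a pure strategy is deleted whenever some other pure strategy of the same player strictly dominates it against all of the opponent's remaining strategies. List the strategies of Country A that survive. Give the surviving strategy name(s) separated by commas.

Country A's strategy S1 is strictly dominated by S2 (Opt1: -1>-5, Opt2: 9>-3, Opt3: 6>-4) and is removed.
Country A's strategy S4 is strictly dominated by S2 (Opt1: -1>-5, Opt2: 9>3, Opt3: 6>-9) and is removed.
Column Opt1 is eliminated: Opt3 beats it against every remaining row (S2: 0>-1, S3: 4>-6).
Country B's strategy Opt2 is strictly dominated by Opt3 (S2: 0>-1, S3: 4>-8) and is removed.
Country A's strategy S3 is strictly dominated by S2 (Opt3: 6>1) and is removed.
Among the remaining strategies, none is strictly dominated by another pure strategy of the same player, so the elimination stops.
Surviving strategies — Country A: {S2}; Country B: {Opt3}.

S2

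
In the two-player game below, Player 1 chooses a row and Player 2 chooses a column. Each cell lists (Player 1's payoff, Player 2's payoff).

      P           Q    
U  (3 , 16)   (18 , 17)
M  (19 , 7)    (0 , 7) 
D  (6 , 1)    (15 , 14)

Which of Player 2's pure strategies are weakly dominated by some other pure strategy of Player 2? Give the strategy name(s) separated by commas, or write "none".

Q weakly dominates P — U: 17>16, M: 7=7, D: 14>1.
Q: no other strategy beats it everywhere (P at U (17>16)).

P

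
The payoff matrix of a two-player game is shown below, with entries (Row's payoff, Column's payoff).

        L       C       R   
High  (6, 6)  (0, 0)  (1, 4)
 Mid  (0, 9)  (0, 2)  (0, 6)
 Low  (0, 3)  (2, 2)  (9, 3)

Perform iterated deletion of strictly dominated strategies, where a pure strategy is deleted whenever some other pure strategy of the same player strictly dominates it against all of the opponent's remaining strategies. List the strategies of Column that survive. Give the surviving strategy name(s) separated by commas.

L, R

For Column, L strictly dominates C on the remaining rows (High: 6>0, Mid: 9>2, Low: 3>2); eliminate C.
For Row, High strictly dominates Mid on the remaining columns (L: 6>0, R: 1>0); eliminate Mid.
Among the remaining strategies, none is strictly dominated by another pure strategy of the same player, so the elimination stops.
Surviving strategies — Row: {High, Low}; Column: {L, R}.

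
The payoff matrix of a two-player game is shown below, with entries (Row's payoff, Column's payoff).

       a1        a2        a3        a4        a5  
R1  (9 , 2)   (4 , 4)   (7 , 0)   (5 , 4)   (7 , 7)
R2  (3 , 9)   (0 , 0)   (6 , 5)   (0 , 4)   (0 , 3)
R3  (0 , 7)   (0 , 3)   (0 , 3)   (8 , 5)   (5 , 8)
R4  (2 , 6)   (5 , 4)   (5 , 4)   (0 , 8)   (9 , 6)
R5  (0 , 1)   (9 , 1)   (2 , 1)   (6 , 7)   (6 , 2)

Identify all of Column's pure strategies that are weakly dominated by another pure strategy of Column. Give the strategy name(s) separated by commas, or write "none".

Nothing dominates a1: a2 at R2 (9>0); a3 at R1 (2>0); a4 at R2 (9>4); a5 at R2 (9>3).
a4 weakly dominates a2 — R1: 4=4, R2: 4>0, R3: 5>3, R4: 8>4, R5: 7>1.
a3: dominated, since a1 does at least as well everywhere (R1: 2>0, R2: 9>5, R3: 7>3, R4: 6>4, R5: 1=1).
Nothing dominates a4: a1 at R1 (4>2); a2 at R2 (4>0); a3 at R1 (4>0); a5 at R2 (4>3).
Nothing dominates a5: a1 at R1 (7>2); a2 at R1 (7>4); a3 at R1 (7>0); a4 at R1 (7>4).

a2, a3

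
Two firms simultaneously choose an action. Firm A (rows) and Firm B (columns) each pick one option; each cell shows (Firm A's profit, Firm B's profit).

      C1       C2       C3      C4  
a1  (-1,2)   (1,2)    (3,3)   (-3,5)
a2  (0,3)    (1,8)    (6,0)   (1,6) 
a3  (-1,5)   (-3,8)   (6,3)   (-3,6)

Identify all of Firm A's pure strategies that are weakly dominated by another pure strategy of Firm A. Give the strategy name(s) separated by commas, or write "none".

a2 weakly dominates a1 — C1: 0>-1, C2: 1=1, C3: 6>3, C4: 1>-3.
a2: no other strategy beats it everywhere (a1 at C1 (0>-1); a3 at C1 (0>-1)).
a2 weakly dominates a3 — C1: 0>-1, C2: 1>-3, C3: 6=6, C4: 1>-3.

a1, a3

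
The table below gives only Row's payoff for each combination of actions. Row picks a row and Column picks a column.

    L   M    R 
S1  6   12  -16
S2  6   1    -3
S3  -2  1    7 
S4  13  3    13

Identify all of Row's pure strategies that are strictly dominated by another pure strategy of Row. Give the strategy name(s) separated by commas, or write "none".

S1: no other strategy beats it everywhere (S2 at L (6=6); S3 at L (6>-2); S4 at M (12>3)).
S4 strictly dominates S2 — L: 13>6, M: 3>1, R: 13>-3.
S3 is strictly dominated by S4 (L: 13>-2, M: 3>1, R: 13>7).
Nothing dominates S4: S1 at L (13>6); S2 at L (13>6); S3 at L (13>-2).

S2, S3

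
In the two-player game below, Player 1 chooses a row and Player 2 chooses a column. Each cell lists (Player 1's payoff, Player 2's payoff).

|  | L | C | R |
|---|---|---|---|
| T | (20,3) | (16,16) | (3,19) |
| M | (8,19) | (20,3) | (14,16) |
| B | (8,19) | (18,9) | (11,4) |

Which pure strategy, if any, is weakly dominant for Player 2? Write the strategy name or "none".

L fails to dominate C at T (3<16).
C fails to dominate L at M (3<19).
R fails to dominate L at M (16<19).
No single strategy dominates all the others.

none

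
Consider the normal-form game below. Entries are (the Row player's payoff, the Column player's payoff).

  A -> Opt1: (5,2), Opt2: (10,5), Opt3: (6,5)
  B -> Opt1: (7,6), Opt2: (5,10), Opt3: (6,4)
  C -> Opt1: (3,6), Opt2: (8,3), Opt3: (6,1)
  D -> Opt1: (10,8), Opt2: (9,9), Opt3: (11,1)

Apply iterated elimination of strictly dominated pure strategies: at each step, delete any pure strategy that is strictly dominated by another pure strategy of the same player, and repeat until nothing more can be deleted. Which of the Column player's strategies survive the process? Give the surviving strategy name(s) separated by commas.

For the Row player, D strictly dominates B on the remaining columns (Opt1: 10>7, Opt2: 9>5, Opt3: 11>6); eliminate B.
For the Row player, D strictly dominates C on the remaining columns (Opt1: 10>3, Opt2: 9>8, Opt3: 11>6); eliminate C.
Column Opt1 is eliminated: Opt2 beats it against every remaining row (A: 5>2, D: 9>8).
Among the remaining strategies, none is strictly dominated by another pure strategy of the same player, so the elimination stops.
Surviving strategies — the Row player: {A, D}; the Column player: {Opt2, Opt3}.

Opt2, Opt3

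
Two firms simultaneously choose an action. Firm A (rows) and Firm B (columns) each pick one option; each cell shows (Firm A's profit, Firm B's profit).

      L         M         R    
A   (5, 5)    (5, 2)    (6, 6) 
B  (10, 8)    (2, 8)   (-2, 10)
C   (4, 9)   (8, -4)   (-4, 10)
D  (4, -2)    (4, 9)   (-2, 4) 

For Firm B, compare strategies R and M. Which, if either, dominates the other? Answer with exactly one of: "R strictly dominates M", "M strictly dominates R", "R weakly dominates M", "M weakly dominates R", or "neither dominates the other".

neither dominates the other

R's payoffs vs M's, by Firm A's action — A: 6>2, B: 10>8, C: 10>-4, D: 4<9.
R does better at A, B, C but worse at D; neither strategy dominates the other.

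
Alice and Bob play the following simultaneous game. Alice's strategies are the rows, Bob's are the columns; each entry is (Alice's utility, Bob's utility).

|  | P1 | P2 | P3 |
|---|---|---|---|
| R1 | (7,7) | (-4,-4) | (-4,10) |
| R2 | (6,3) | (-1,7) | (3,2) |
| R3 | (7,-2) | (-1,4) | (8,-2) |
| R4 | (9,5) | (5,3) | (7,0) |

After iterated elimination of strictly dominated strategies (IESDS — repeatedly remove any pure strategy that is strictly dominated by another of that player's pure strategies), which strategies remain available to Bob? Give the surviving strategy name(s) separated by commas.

Row R1 is eliminated: R4 beats it against every remaining column (P1: 9>7, P2: 5>-4, P3: 7>-4).
Alice's strategy R2 is strictly dominated by R4 (P1: 9>6, P2: 5>-1, P3: 7>3) and is removed.
For Bob, P2 strictly dominates P3 on the remaining rows (R3: 4>-2, R4: 3>0); eliminate P3.
Alice's strategy R3 is strictly dominated by R4 (P1: 9>7, P2: 5>-1) and is removed.
For Bob, P1 strictly dominates P2 on the remaining rows (R4: 5>3); eliminate P2.
Among the remaining strategies, none is strictly dominated by another pure strategy of the same player, so the elimination stops.
Surviving strategies — Alice: {R4}; Bob: {P1}.

P1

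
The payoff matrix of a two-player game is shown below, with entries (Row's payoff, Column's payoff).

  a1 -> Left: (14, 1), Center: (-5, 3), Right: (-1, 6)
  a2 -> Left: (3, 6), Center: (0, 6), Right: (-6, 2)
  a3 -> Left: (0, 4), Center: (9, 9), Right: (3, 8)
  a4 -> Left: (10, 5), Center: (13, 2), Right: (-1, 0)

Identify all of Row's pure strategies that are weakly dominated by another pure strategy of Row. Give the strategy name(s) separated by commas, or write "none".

Nothing dominates a1: a2 at Left (14>3); a3 at Left (14>0); a4 at Left (14>10).
a2: dominated, since a4 does at least as well everywhere (Left: 10>3, Center: 13>0, Right: -1>-6).
Nothing dominates a3: a1 at Center (9>-5); a2 at Center (9>0); a4 at Right (3>-1).
a4: no other strategy beats it everywhere (a1 at Center (13>-5); a2 at Left (10>3); a3 at Left (10>0)).

a2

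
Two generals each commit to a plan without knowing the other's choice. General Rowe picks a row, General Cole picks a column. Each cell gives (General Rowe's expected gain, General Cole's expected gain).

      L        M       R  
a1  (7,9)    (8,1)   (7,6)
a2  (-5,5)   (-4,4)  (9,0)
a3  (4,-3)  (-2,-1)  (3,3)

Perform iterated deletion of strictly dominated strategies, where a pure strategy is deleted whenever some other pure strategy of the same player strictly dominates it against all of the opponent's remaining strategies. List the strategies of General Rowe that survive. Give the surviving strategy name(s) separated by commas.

For General Rowe, a1 strictly dominates a3 on the remaining columns (L: 7>4, M: 8>-2, R: 7>3); eliminate a3.
General Cole's strategy M is strictly dominated by L (a1: 9>1, a2: 5>4) and is removed.
General Cole's strategy R is strictly dominated by L (a1: 9>6, a2: 5>0) and is removed.
Row a2 is eliminated: a1 beats it against every remaining column (L: 7>-5).
Among the remaining strategies, none is strictly dominated by another pure strategy of the same player, so the elimination stops.
Surviving strategies — General Rowe: {a1}; General Cole: {L}.

a1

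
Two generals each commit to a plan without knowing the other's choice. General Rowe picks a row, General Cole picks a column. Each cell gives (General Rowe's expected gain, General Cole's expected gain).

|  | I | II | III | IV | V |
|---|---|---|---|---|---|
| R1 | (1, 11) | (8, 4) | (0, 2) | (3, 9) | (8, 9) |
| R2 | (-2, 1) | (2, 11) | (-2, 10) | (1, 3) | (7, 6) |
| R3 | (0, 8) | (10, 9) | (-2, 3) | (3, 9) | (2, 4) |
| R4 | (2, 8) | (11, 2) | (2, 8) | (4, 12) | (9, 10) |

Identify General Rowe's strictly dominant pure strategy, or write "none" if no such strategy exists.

R4 vs R1: I: 2>1, II: 11>8, III: 2>0, IV: 4>3, V: 9>8.
R4 vs R2: I: 2>-2, II: 11>2, III: 2>-2, IV: 4>1, V: 9>7.
R4 vs R3: I: 2>0, II: 11>10, III: 2>-2, IV: 4>3, V: 9>2.
R4 strictly beats every other strategy against every opponent action, so it is strictly dominant.

R4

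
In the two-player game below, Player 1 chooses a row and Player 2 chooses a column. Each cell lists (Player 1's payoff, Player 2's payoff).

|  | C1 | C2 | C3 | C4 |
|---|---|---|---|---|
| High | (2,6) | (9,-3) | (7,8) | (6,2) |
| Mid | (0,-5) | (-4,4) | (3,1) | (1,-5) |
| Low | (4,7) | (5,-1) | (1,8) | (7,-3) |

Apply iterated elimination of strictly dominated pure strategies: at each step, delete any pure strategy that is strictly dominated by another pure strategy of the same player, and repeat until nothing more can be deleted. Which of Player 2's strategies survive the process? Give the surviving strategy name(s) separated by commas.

C3

Row Mid is eliminated: High beats it against every remaining column (C1: 2>0, C2: 9>-4, C3: 7>3, C4: 6>1).
Player 2's strategy C1 is strictly dominated by C3 (High: 8>6, Low: 8>7) and is removed.
For Player 2, C3 strictly dominates C2 on the remaining rows (High: 8>-3, Low: 8>-1); eliminate C2.
Player 2's strategy C4 is strictly dominated by C3 (High: 8>2, Low: 8>-3) and is removed.
For Player 1, High strictly dominates Low on the remaining columns (C3: 7>1); eliminate Low.
Among the remaining strategies, none is strictly dominated by another pure strategy of the same player, so the elimination stops.
Surviving strategies — Player 1: {High}; Player 2: {C3}.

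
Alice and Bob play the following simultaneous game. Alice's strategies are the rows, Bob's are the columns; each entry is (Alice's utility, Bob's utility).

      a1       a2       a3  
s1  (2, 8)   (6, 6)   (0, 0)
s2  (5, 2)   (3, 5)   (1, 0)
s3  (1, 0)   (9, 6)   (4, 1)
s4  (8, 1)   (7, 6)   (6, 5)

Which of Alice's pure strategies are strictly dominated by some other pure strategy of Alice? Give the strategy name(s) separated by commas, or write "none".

s1: dominated, since s4 does at least as well everywhere (a1: 8>2, a2: 7>6, a3: 6>0).
s4 strictly dominates s2 — a1: 8>5, a2: 7>3, a3: 6>1.
s3: no other strategy beats it everywhere (s1 at a2 (9>6); s2 at a2 (9>3); s4 at a2 (9>7)).
Nothing dominates s4: s1 at a1 (8>2); s2 at a1 (8>5); s3 at a1 (8>1).

s1, s2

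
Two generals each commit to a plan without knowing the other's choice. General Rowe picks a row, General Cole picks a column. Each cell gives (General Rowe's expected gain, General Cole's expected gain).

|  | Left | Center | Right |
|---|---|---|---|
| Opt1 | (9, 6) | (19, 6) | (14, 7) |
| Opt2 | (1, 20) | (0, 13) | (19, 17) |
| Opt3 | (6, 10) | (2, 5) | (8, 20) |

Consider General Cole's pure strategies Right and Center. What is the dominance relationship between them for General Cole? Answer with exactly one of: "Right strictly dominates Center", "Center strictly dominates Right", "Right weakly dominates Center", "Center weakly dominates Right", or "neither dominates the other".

Compare Right to Center across every action of General Rowe: Opt1: 7>6, Opt2: 17>13, Opt3: 20>5.
Every comparison favours Right, so Right strictly dominates Center.

Right strictly dominates Center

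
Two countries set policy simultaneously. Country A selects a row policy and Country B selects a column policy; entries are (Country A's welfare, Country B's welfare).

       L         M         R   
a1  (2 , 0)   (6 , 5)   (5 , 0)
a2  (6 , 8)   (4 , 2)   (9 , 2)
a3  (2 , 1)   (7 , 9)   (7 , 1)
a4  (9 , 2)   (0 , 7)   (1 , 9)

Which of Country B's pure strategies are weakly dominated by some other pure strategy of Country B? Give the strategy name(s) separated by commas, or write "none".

none

L: no other strategy beats it everywhere (M at a2 (8>2); R at a2 (8>2)).
M is not dominated — it holds its own against L at a1 (5>0); R at a1 (5>0).
Nothing dominates R: L at a4 (9>2); M at a4 (9>7).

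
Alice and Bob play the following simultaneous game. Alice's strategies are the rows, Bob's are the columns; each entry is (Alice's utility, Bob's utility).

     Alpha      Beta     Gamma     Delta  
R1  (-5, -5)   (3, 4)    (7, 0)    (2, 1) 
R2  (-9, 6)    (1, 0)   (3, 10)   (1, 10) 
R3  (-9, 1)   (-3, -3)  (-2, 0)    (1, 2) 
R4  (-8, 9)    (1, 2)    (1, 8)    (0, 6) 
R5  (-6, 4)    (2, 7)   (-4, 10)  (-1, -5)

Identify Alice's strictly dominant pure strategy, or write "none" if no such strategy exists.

R1

R1 vs R2: Alpha: -5>-9, Beta: 3>1, Gamma: 7>3, Delta: 2>1.
R1 vs R3: Alpha: -5>-9, Beta: 3>-3, Gamma: 7>-2, Delta: 2>1.
R1 vs R4: Alpha: -5>-8, Beta: 3>1, Gamma: 7>1, Delta: 2>0.
R1 vs R5: Alpha: -5>-6, Beta: 3>2, Gamma: 7>-4, Delta: 2>-1.
R1 strictly beats every other strategy against every opponent action, so it is strictly dominant.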